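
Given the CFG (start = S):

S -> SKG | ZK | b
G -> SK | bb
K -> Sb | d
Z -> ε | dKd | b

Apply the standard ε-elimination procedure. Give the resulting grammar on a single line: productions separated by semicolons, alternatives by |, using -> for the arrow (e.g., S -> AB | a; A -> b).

S -> K | b | ZK | SKG; G -> SK | bb; K -> d | Sb; Z -> b | dKd

Nullable set: {Z}.
S -> ZK: Z nullable, giving K | ZK.
Drop Z -> ε.
Unchanged (no nullable symbols): S -> SKG; S -> b; G -> SK; G -> bb; K -> Sb; K -> d; Z -> b; Z -> dKd.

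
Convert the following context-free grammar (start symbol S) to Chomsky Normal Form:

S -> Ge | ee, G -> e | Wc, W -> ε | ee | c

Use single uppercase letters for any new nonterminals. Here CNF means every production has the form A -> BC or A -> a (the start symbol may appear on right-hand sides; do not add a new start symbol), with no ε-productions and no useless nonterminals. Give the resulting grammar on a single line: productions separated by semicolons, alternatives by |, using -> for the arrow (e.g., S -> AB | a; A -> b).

Nullable: {W}; after ε-elimination: S -> Ge | ee; G -> c | e | Wc; W -> c | ee.
No unit productions to eliminate.
TERM: introduce A -> c, B -> e and substitute in every rule of length ≥2.

S -> BB | GB; A -> c; B -> e; G -> c | e | WA; W -> c | BB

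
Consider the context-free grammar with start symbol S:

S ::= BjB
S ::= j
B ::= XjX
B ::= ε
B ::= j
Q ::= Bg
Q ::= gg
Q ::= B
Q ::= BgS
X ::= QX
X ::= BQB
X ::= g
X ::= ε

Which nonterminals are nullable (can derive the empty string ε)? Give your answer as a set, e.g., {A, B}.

{B, Q, X}

Directly nullable (have an ε-rule): {B, X}.
Q is nullable via Q -> B (every symbol on the right is already known nullable).
Not nullable: S — each has a terminal in every rule's right-hand side or depends on a non-nullable symbol.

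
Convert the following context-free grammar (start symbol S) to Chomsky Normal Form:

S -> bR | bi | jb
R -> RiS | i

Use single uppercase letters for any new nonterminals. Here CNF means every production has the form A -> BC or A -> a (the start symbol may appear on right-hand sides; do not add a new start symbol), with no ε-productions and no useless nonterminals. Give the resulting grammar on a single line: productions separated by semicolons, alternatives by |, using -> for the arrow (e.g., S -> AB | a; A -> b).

No ε-productions.
No unit productions to eliminate.
TERM: introduce B -> b, A -> i, C -> j and substitute in every rule of length ≥2.
BIN: R -> RAS becomes R -> RD, D -> AS.

S -> BA | BR | CB; A -> i; B -> b; C -> j; D -> AS; R -> i | RD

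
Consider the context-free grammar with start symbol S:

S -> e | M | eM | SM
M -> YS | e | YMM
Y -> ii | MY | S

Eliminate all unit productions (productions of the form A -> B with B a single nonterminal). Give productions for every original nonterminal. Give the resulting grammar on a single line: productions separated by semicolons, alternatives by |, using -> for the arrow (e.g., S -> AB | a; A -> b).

Unit productions: S->M, Y->S.
Unit pairs (A ⇒* B via units): (S,M), (Y,M), (Y,S).
S: inherits non-unit rules of {M, S} → SM | YMM | YS | e | eM.
M: inherits non-unit rules of {M} → YMM | YS | e.
Y: inherits non-unit rules of {M, S, Y} → MY | SM | YMM | YS | e | eM | ii.

S -> e | SM | YS | eM | YMM; M -> e | YS | YMM; Y -> e | MY | SM | YS | eM | ii | YMM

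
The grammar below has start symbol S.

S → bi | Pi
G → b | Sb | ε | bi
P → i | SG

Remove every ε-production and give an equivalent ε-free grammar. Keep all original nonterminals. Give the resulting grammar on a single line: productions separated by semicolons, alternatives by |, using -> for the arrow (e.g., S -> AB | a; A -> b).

Nullable set: {G}.
Drop G -> ε.
P -> SG: G nullable, giving S | SG.
Unchanged (no nullable symbols): S -> Pi; S -> bi; G -> Sb; G -> b; G -> bi; P -> i.

S -> Pi | bi; G -> b | Sb | bi; P -> S | i | SG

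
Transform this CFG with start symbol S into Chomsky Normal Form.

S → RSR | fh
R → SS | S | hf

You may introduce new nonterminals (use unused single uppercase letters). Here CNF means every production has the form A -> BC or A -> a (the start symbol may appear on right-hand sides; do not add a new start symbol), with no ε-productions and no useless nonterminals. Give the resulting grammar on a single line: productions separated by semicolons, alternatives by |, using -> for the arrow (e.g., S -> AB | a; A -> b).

S -> AB | RD; A -> f; B -> h; C -> SR; D -> SR; R -> AB | BA | RC | SS

No ε-productions.
After unit-elimination: S -> fh | RSR; R -> SS | fh | hf | RSR.
TERM: introduce A -> f, B -> h and substitute in every rule of length ≥2.
BIN: R -> RSR becomes R -> RC, C -> SR; S -> RSR becomes S -> RD, D -> SR.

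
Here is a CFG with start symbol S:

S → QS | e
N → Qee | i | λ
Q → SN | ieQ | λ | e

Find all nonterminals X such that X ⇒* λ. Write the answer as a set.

{N, Q}

Directly nullable (have an ε-rule): {N, Q}.
Not nullable: S — each has a terminal in every rule's right-hand side or depends on a non-nullable symbol.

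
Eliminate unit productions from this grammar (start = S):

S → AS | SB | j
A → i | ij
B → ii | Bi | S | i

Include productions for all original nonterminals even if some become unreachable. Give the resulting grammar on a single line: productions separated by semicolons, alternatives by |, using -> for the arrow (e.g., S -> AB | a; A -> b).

Unit productions: B->S.
Unit pairs (A ⇒* B via units): (B,S).
S: inherits non-unit rules of {S} → AS | SB | j.
A: inherits non-unit rules of {A} → i | ij.
B: inherits non-unit rules of {B, S} → AS | Bi | SB | i | ii | j.

S -> j | AS | SB; A -> i | ij; B -> i | j | AS | Bi | SB | ii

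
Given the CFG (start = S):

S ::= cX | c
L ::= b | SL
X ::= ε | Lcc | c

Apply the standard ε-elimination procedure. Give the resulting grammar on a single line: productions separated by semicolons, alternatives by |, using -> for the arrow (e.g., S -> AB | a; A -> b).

Nullable set: {X}.
S -> cX: X nullable, giving c | cX.
Drop X -> ε.
Unchanged (no nullable symbols): S -> c; L -> SL; L -> b; X -> Lcc; X -> c.

S -> c | cX; L -> b | SL; X -> c | Lcc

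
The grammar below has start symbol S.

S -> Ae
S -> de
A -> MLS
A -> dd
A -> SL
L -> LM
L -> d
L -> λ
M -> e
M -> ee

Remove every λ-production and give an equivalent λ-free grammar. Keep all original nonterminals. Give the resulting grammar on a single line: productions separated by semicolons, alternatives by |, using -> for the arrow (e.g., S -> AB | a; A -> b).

S -> Ae | de; A -> S | MS | SL | dd | MLS; L -> M | d | LM; M -> e | ee

Nullable set: {L}.
A -> MLS: L nullable, giving MLS | MS.
A -> SL: L nullable, giving S | SL.
Drop L -> λ.
L -> LM: L nullable, giving LM | M.
Unchanged (no nullable symbols): S -> Ae; S -> de; A -> dd; L -> d; M -> e; M -> ee.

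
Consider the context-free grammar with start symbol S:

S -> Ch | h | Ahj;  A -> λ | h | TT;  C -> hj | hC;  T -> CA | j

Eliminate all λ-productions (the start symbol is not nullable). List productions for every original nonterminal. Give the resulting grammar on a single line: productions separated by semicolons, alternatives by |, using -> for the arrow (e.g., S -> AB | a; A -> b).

Nullable set: {A}.
S -> Ahj: A nullable, giving Ahj | hj.
Drop A -> λ.
T -> CA: A nullable, giving C | CA.
Unchanged (no nullable symbols): S -> Ch; S -> h; A -> TT; A -> h; C -> hC; C -> hj; T -> j.

S -> h | Ch | hj | Ahj; A -> h | TT; C -> hC | hj; T -> C | j | CA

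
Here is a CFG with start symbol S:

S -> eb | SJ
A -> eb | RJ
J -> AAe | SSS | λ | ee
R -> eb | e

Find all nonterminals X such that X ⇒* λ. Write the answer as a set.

Directly nullable (have an ε-rule): {J}.
Not nullable: A, R, S — each has a terminal in every rule's right-hand side or depends on a non-nullable symbol.

{J}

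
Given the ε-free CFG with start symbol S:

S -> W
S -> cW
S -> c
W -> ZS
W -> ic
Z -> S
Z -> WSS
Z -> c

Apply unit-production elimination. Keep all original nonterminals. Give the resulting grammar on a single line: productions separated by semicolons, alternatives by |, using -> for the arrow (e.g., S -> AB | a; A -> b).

S -> c | ZS | cW | ic; W -> ZS | ic; Z -> c | ZS | cW | ic | WSS

Unit productions: S->W, Z->S.
Unit pairs (A ⇒* B via units): (S,W), (Z,S), (Z,W).
S: inherits non-unit rules of {S, W} → ZS | c | cW | ic.
W: inherits non-unit rules of {W} → ZS | ic.
Z: inherits non-unit rules of {S, W, Z} → WSS | ZS | c | cW | ic.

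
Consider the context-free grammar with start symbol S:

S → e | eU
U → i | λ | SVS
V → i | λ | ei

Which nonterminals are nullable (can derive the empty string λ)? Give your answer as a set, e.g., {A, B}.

{U, V}

Directly nullable (have an ε-rule): {U, V}.
Not nullable: S — each has a terminal in every rule's right-hand side or depends on a non-nullable symbol.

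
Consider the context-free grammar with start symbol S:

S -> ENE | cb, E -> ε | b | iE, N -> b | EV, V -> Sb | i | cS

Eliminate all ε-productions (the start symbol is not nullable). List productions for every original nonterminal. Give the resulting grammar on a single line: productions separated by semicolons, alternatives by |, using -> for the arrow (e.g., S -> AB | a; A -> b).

Nullable set: {E}.
S -> ENE: E, E nullable, giving EN | ENE | N | NE.
Drop E -> ε.
E -> iE: E nullable, giving i | iE.
N -> EV: E nullable, giving EV | V.
Unchanged (no nullable symbols): S -> cb; E -> b; N -> b; V -> Sb; V -> cS; V -> i.

S -> N | EN | NE | cb | ENE; E -> b | i | iE; N -> V | b | EV; V -> i | Sb | cS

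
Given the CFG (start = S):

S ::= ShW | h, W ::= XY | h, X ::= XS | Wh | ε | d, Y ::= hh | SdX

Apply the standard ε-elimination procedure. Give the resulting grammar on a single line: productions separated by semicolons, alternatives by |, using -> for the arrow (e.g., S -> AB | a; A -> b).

Nullable set: {X}.
W -> XY: X nullable, giving XY | Y.
Drop X -> ε.
X -> XS: X nullable, giving S | XS.
Y -> SdX: X nullable, giving Sd | SdX.
Unchanged (no nullable symbols): S -> ShW; S -> h; W -> h; X -> Wh; X -> d; Y -> hh.

S -> h | ShW; W -> Y | h | XY; X -> S | d | Wh | XS; Y -> Sd | hh | SdX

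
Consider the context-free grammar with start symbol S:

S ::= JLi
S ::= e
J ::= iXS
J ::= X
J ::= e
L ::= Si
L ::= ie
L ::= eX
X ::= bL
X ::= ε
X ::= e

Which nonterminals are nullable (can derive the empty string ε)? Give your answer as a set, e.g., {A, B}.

{J, X}

Directly nullable (have an ε-rule): {X}.
J is nullable via J -> X (every symbol on the right is already known nullable).
Not nullable: L, S — each has a terminal in every rule's right-hand side or depends on a non-nullable symbol.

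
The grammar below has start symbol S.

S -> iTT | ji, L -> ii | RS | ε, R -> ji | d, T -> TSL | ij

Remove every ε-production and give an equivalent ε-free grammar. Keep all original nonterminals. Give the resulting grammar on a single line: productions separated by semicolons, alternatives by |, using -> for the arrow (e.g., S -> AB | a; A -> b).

S -> ji | iTT; L -> RS | ii; R -> d | ji; T -> TS | ij | TSL

Nullable set: {L}.
Drop L -> ε.
T -> TSL: L nullable, giving TS | TSL.
Unchanged (no nullable symbols): S -> iTT; S -> ji; L -> RS; L -> ii; R -> d; R -> ji; T -> ij.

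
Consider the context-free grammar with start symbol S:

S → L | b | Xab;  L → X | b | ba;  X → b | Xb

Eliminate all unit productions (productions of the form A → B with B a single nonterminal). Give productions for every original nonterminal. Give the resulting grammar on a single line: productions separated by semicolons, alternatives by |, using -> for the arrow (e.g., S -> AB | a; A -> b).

S -> b | Xb | ba | Xab; L -> b | Xb | ba; X -> b | Xb

Unit productions: L->X, S->L.
Unit pairs (A ⇒* B via units): (L,X), (S,L), (S,X).
S: inherits non-unit rules of {L, S, X} → Xab | Xb | b | ba.
L: inherits non-unit rules of {L, X} → Xb | b | ba.
X: inherits non-unit rules of {X} → Xb | b.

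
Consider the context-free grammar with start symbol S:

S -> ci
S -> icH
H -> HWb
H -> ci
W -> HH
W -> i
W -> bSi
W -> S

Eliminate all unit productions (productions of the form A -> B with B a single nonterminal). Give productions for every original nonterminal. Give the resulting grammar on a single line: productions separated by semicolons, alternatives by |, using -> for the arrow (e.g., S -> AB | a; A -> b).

S -> ci | icH; H -> ci | HWb; W -> i | HH | ci | bSi | icH

Unit productions: W->S.
Unit pairs (A ⇒* B via units): (W,S).
S: inherits non-unit rules of {S} → ci | icH.
H: inherits non-unit rules of {H} → HWb | ci.
W: inherits non-unit rules of {S, W} → HH | bSi | ci | i | icH.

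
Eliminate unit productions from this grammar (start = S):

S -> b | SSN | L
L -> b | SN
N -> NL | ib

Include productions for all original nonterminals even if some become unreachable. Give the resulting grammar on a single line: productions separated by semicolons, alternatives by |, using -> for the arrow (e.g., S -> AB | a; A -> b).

Unit productions: S->L.
Unit pairs (A ⇒* B via units): (S,L).
S: inherits non-unit rules of {L, S} → SN | SSN | b.
L: inherits non-unit rules of {L} → SN | b.
N: inherits non-unit rules of {N} → NL | ib.

S -> b | SN | SSN; L -> b | SN; N -> NL | ib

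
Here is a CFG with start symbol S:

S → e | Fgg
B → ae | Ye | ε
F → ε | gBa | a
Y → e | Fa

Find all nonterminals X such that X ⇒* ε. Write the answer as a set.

{B, F}

Directly nullable (have an ε-rule): {B, F}.
Not nullable: S, Y — each has a terminal in every rule's right-hand side or depends on a non-nullable symbol.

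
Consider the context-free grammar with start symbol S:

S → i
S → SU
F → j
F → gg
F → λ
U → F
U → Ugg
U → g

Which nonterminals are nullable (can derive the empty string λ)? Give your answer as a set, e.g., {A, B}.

{F, U}

Directly nullable (have an ε-rule): {F}.
U is nullable via U -> F (every symbol on the right is already known nullable).
Not nullable: S — each has a terminal in every rule's right-hand side or depends on a non-nullable symbol.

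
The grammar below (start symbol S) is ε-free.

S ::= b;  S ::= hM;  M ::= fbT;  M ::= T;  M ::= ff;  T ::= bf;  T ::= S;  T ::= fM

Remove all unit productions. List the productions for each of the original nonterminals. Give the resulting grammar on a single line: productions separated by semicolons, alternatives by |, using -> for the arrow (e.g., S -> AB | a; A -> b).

Unit productions: M->T, T->S.
Unit pairs (A ⇒* B via units): (M,S), (M,T), (T,S).
S: inherits non-unit rules of {S} → b | hM.
M: inherits non-unit rules of {M, S, T} → b | bf | fM | fbT | ff | hM.
T: inherits non-unit rules of {S, T} → b | bf | fM | hM.

S -> b | hM; M -> b | bf | fM | ff | hM | fbT; T -> b | bf | fM | hM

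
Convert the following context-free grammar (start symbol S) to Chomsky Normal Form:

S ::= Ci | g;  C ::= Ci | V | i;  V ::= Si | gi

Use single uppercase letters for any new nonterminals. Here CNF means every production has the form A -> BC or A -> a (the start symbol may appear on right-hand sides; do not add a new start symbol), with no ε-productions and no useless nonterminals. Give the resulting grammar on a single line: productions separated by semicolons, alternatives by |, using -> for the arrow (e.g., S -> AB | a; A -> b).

S -> g | CA; A -> i; B -> g; C -> i | BA | CA | SA

No ε-productions.
After unit-elimination: S -> g | Ci; C -> i | Ci | Si | gi; V -> Si | gi.
TERM: introduce B -> g, A -> i and substitute in every rule of length ≥2.
Drop unreachable/unproductive: V.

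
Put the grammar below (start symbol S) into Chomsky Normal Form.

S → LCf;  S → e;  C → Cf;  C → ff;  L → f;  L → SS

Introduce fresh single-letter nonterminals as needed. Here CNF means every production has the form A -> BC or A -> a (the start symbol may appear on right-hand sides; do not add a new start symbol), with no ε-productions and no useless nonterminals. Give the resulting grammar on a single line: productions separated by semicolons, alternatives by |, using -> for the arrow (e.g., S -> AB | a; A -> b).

S -> e | LB; A -> f; B -> CA; C -> AA | CA; L -> f | SS

No ε-productions.
No unit productions to eliminate.
TERM: introduce A -> f and substitute in every rule of length ≥2.
BIN: S -> LCA becomes S -> LB, B -> CA.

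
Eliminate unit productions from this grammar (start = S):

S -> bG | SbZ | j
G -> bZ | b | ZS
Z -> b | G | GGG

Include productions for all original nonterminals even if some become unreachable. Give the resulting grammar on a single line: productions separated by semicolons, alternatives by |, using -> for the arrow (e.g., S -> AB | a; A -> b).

Unit productions: Z->G.
Unit pairs (A ⇒* B via units): (Z,G).
S: inherits non-unit rules of {S} → SbZ | bG | j.
G: inherits non-unit rules of {G} → ZS | b | bZ.
Z: inherits non-unit rules of {G, Z} → GGG | ZS | b | bZ.

S -> j | bG | SbZ; G -> b | ZS | bZ; Z -> b | ZS | bZ | GGG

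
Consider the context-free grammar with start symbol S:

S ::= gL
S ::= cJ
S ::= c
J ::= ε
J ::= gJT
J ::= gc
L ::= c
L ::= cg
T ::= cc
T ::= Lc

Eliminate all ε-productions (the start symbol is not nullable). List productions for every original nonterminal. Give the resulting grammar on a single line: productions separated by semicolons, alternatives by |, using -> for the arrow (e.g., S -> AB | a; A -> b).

Nullable set: {J}.
S -> cJ: J nullable, giving c | cJ.
Drop J -> ε.
J -> gJT: J nullable, giving gJT | gT.
Unchanged (no nullable symbols): S -> c; S -> gL; J -> gc; L -> c; L -> cg; T -> Lc; T -> cc.

S -> c | cJ | gL; J -> gT | gc | gJT; L -> c | cg; T -> Lc | cc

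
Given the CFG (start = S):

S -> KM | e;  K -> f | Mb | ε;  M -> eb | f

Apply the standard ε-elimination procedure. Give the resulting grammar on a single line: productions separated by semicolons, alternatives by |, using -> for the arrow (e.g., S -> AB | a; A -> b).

S -> M | e | KM; K -> f | Mb; M -> f | eb

Nullable set: {K}.
S -> KM: K nullable, giving KM | M.
Drop K -> ε.
Unchanged (no nullable symbols): S -> e; K -> Mb; K -> f; M -> eb; M -> f.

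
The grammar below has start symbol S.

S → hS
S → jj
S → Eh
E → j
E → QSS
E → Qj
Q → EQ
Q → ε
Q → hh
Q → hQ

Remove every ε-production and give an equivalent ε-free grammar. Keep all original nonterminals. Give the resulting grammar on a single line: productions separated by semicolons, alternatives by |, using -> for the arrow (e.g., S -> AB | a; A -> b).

Nullable set: {Q}.
E -> QSS: Q nullable, giving QSS | SS.
E -> Qj: Q nullable, giving Qj | j.
Drop Q -> ε.
Q -> EQ: Q nullable, giving E | EQ.
Q -> hQ: Q nullable, giving h | hQ.
Unchanged (no nullable symbols): S -> Eh; S -> hS; S -> jj; E -> j; Q -> hh.

S -> Eh | hS | jj; E -> j | Qj | SS | QSS; Q -> E | h | EQ | hQ | hh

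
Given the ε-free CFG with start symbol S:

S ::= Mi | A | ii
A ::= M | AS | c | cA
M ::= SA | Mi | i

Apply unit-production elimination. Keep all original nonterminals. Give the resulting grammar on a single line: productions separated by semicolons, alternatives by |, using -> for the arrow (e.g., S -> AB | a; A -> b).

Unit productions: A->M, S->A.
Unit pairs (A ⇒* B via units): (A,M), (S,A), (S,M).
S: inherits non-unit rules of {A, M, S} → AS | Mi | SA | c | cA | i | ii.
A: inherits non-unit rules of {A, M} → AS | Mi | SA | c | cA | i.
M: inherits non-unit rules of {M} → Mi | SA | i.

S -> c | i | AS | Mi | SA | cA | ii; A -> c | i | AS | Mi | SA | cA; M -> i | Mi | SA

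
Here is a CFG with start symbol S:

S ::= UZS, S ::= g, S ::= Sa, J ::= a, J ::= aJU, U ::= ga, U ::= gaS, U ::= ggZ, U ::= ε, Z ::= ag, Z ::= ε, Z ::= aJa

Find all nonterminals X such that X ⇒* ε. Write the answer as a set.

{U, Z}

Directly nullable (have an ε-rule): {U, Z}.
Not nullable: J, S — each has a terminal in every rule's right-hand side or depends on a non-nullable symbol.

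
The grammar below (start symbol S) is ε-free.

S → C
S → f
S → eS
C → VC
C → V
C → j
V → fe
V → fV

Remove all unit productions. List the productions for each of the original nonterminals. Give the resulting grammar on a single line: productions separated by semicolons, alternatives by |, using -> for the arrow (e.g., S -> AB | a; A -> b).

S -> f | j | VC | eS | fV | fe; C -> j | VC | fV | fe; V -> fV | fe

Unit productions: C->V, S->C.
Unit pairs (A ⇒* B via units): (C,V), (S,C), (S,V).
S: inherits non-unit rules of {C, S, V} → VC | eS | f | fV | fe | j.
C: inherits non-unit rules of {C, V} → VC | fV | fe | j.
V: inherits non-unit rules of {V} → fV | fe.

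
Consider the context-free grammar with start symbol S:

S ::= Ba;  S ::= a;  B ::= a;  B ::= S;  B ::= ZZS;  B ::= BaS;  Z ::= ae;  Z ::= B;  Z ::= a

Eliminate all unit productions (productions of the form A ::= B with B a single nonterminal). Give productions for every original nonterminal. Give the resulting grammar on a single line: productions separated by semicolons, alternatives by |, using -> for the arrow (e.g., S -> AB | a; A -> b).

Unit productions: B->S, Z->B.
Unit pairs (A ⇒* B via units): (B,S), (Z,B), (Z,S).
S: inherits non-unit rules of {S} → Ba | a.
B: inherits non-unit rules of {B, S} → Ba | BaS | ZZS | a.
Z: inherits non-unit rules of {B, S, Z} → Ba | BaS | ZZS | a | ae.

S -> a | Ba; B -> a | Ba | BaS | ZZS; Z -> a | Ba | ae | BaS | ZZS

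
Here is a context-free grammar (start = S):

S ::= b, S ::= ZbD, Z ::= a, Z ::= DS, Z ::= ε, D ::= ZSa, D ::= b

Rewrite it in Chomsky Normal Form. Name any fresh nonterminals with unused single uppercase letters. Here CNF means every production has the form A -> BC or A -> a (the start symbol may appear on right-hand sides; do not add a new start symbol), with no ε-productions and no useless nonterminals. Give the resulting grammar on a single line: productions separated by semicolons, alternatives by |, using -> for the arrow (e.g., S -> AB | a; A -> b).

S -> b | BD | ZE; A -> a; B -> b; C -> SA; D -> b | SA | ZC; E -> BD; Z -> a | DS

Nullable: {Z}; after ε-elimination: S -> b | bD | ZbD; D -> b | Sa | ZSa; Z -> a | DS.
No unit productions to eliminate.
TERM: introduce A -> a, B -> b and substitute in every rule of length ≥2.
BIN: D -> ZSA becomes D -> ZC, C -> SA; S -> ZBD becomes S -> ZE, E -> BD.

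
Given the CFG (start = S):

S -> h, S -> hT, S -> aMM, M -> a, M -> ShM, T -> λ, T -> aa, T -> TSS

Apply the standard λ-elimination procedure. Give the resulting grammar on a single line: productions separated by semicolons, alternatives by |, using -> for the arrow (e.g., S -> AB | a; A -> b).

S -> h | hT | aMM; M -> a | ShM; T -> SS | aa | TSS

Nullable set: {T}.
S -> hT: T nullable, giving h | hT.
Drop T -> λ.
T -> TSS: T nullable, giving SS | TSS.
Unchanged (no nullable symbols): S -> aMM; S -> h; M -> ShM; M -> a; T -> aa.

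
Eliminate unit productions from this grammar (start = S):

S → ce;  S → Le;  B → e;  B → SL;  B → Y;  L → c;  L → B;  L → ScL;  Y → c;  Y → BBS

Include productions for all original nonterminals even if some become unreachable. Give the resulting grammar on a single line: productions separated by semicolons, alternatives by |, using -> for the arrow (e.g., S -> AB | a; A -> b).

Unit productions: B->Y, L->B.
Unit pairs (A ⇒* B via units): (B,Y), (L,B), (L,Y).
S: inherits non-unit rules of {S} → Le | ce.
B: inherits non-unit rules of {B, Y} → BBS | SL | c | e.
L: inherits non-unit rules of {B, L, Y} → BBS | SL | ScL | c | e.
Y: inherits non-unit rules of {Y} → BBS | c.

S -> Le | ce; B -> c | e | SL | BBS; L -> c | e | SL | BBS | ScL; Y -> c | BBS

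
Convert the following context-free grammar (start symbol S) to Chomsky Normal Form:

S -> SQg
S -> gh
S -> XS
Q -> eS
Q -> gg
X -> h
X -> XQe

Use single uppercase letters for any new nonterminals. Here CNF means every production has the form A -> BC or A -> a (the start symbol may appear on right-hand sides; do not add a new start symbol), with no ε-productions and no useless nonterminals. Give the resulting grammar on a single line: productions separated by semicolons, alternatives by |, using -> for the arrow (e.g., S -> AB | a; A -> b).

No ε-productions.
No unit productions to eliminate.
TERM: introduce A -> e, B -> g, C -> h and substitute in every rule of length ≥2.
BIN: S -> SQB becomes S -> SD, D -> QB; X -> XQA becomes X -> XE, E -> QA.

S -> BC | SD | XS; A -> e; B -> g; C -> h; D -> QB; E -> QA; Q -> AS | BB; X -> h | XE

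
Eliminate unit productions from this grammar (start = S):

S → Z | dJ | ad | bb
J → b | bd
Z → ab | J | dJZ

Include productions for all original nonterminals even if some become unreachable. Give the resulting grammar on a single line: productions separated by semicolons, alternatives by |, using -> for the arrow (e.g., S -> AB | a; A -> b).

Unit productions: S->Z, Z->J.
Unit pairs (A ⇒* B via units): (S,J), (S,Z), (Z,J).
S: inherits non-unit rules of {J, S, Z} → ab | ad | b | bb | bd | dJ | dJZ.
J: inherits non-unit rules of {J} → b | bd.
Z: inherits non-unit rules of {J, Z} → ab | b | bd | dJZ.

S -> b | ab | ad | bb | bd | dJ | dJZ; J -> b | bd; Z -> b | ab | bd | dJZ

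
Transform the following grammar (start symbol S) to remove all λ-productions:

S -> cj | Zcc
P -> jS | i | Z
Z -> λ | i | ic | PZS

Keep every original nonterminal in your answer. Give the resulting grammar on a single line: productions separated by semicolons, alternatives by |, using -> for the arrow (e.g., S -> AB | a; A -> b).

Nullable set: {P, Z}.
S -> Zcc: Z nullable, giving Zcc | cc.
P -> Z: Z nullable, giving Z.
Drop Z -> λ.
Z -> PZS: P, Z nullable, giving PS | PZS | S | ZS.
Unchanged (no nullable symbols): S -> cj; P -> i; P -> jS; Z -> i; Z -> ic.

S -> cc | cj | Zcc; P -> Z | i | jS; Z -> S | i | PS | ZS | ic | PZS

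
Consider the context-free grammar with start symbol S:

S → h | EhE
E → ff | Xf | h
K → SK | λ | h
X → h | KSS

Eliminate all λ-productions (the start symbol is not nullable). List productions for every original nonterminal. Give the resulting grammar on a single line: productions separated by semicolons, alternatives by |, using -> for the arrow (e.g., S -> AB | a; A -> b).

S -> h | EhE; E -> h | Xf | ff; K -> S | h | SK; X -> h | SS | KSS

Nullable set: {K}.
Drop K -> λ.
K -> SK: K nullable, giving S | SK.
X -> KSS: K nullable, giving KSS | SS.
Unchanged (no nullable symbols): S -> EhE; S -> h; E -> Xf; E -> ff; E -> h; K -> h; X -> h.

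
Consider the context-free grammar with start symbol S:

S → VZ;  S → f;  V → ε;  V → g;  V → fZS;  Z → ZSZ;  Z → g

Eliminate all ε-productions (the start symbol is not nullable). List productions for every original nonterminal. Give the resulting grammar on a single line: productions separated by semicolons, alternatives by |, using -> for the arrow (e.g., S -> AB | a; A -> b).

Nullable set: {V}.
S -> VZ: V nullable, giving VZ | Z.
Drop V -> ε.
Unchanged (no nullable symbols): S -> f; V -> fZS; V -> g; Z -> ZSZ; Z -> g.

S -> Z | f | VZ; V -> g | fZS; Z -> g | ZSZ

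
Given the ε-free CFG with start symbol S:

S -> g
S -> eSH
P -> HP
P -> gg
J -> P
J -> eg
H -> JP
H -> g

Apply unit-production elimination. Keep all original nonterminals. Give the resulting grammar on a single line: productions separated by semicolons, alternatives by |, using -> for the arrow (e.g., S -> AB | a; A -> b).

S -> g | eSH; H -> g | JP; J -> HP | eg | gg; P -> HP | gg

Unit productions: J->P.
Unit pairs (A ⇒* B via units): (J,P).
S: inherits non-unit rules of {S} → eSH | g.
H: inherits non-unit rules of {H} → JP | g.
J: inherits non-unit rules of {J, P} → HP | eg | gg.
P: inherits non-unit rules of {P} → HP | gg.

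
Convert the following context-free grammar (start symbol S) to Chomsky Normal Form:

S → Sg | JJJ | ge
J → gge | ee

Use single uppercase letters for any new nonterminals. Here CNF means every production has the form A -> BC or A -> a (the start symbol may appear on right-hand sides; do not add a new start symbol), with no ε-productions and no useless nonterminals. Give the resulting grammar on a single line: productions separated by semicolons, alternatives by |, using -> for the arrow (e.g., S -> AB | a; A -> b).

No ε-productions.
No unit productions to eliminate.
TERM: introduce A -> e, B -> g and substitute in every rule of length ≥2.
BIN: J -> BBA becomes J -> BC, C -> BA; S -> JJJ becomes S -> JD, D -> JJ.

S -> BA | JD | SB; A -> e; B -> g; C -> BA; D -> JJ; J -> AA | BC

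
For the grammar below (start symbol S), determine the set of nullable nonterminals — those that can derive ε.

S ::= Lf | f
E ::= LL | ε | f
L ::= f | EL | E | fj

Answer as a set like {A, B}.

{E, L}

Directly nullable (have an ε-rule): {E}.
L is nullable via L -> E (every symbol on the right is already known nullable).
Not nullable: S — each has a terminal in every rule's right-hand side or depends on a non-nullable symbol.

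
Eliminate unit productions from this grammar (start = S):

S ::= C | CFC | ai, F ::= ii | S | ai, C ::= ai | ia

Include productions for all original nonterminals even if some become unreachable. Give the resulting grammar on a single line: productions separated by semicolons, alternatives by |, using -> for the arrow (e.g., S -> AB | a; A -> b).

S -> ai | ia | CFC; C -> ai | ia; F -> ai | ia | ii | CFC

Unit productions: F->S, S->C.
Unit pairs (A ⇒* B via units): (F,C), (F,S), (S,C).
S: inherits non-unit rules of {C, S} → CFC | ai | ia.
C: inherits non-unit rules of {C} → ai | ia.
F: inherits non-unit rules of {C, F, S} → CFC | ai | ia | ii.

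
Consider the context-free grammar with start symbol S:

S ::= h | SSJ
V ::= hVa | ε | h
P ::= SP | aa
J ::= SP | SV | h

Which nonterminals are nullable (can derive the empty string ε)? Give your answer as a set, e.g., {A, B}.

{V}

Directly nullable (have an ε-rule): {V}.
Not nullable: J, P, S — each has a terminal in every rule's right-hand side or depends on a non-nullable symbol.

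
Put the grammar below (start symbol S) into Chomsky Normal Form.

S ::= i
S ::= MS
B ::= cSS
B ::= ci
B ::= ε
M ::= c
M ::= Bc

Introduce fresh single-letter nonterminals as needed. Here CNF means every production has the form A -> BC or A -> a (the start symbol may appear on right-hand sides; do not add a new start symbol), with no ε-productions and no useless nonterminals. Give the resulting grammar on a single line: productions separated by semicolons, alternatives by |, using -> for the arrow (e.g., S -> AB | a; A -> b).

S -> i | MS; A -> c; B -> AC | AD; C -> i; D -> SS; M -> c | BA

Nullable: {B}; after ε-elimination: S -> i | MS; B -> ci | cSS; M -> c | Bc.
No unit productions to eliminate.
TERM: introduce A -> c, C -> i and substitute in every rule of length ≥2.
BIN: B -> ASS becomes B -> AD, D -> SS.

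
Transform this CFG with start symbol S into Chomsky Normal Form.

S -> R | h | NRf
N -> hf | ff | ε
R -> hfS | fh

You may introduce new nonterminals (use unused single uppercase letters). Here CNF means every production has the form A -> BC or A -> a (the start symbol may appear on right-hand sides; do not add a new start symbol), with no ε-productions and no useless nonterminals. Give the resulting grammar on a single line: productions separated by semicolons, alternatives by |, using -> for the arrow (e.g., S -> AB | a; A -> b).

S -> h | AB | BD | NE | RA; A -> f; B -> h; C -> AS; D -> AS; E -> RA; N -> AA | BA; R -> AB | BC

Nullable: {N}; after ε-elimination: S -> R | h | Rf | NRf; N -> ff | hf; R -> fh | hfS.
After unit-elimination: S -> h | Rf | fh | NRf | hfS; N -> ff | hf; R -> fh | hfS.
TERM: introduce A -> f, B -> h and substitute in every rule of length ≥2.
BIN: R -> BAS becomes R -> BC, C -> AS; S -> BAS becomes S -> BD, D -> AS; S -> NRA becomes S -> NE, E -> RA.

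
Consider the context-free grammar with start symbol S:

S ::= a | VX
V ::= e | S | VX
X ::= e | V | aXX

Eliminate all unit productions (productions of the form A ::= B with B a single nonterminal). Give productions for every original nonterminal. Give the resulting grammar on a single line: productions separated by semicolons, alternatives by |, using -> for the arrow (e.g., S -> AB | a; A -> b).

Unit productions: V->S, X->V.
Unit pairs (A ⇒* B via units): (V,S), (X,S), (X,V).
S: inherits non-unit rules of {S} → VX | a.
V: inherits non-unit rules of {S, V} → VX | a | e.
X: inherits non-unit rules of {S, V, X} → VX | a | aXX | e.

S -> a | VX; V -> a | e | VX; X -> a | e | VX | aXX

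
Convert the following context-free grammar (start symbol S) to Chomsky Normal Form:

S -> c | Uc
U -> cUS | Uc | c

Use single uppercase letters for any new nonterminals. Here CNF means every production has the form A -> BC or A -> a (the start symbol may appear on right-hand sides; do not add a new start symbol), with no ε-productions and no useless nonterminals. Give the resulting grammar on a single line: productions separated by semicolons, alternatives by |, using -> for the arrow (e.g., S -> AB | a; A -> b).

No ε-productions.
No unit productions to eliminate.
TERM: introduce A -> c and substitute in every rule of length ≥2.
BIN: U -> AUS becomes U -> AB, B -> US.

S -> c | UA; A -> c; B -> US; U -> c | AB | UA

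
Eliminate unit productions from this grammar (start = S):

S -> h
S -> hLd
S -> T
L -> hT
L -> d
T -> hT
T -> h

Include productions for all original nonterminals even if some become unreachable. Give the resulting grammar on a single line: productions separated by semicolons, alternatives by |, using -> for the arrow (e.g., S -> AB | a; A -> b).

S -> h | hT | hLd; L -> d | hT; T -> h | hT

Unit productions: S->T.
Unit pairs (A ⇒* B via units): (S,T).
S: inherits non-unit rules of {S, T} → h | hLd | hT.
L: inherits non-unit rules of {L} → d | hT.
T: inherits non-unit rules of {T} → h | hT.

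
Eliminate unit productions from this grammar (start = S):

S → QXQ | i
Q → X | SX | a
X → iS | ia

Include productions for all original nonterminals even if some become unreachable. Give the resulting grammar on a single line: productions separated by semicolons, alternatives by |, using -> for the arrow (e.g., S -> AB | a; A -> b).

Unit productions: Q->X.
Unit pairs (A ⇒* B via units): (Q,X).
S: inherits non-unit rules of {S} → QXQ | i.
Q: inherits non-unit rules of {Q, X} → SX | a | iS | ia.
X: inherits non-unit rules of {X} → iS | ia.

S -> i | QXQ; Q -> a | SX | iS | ia; X -> iS | ia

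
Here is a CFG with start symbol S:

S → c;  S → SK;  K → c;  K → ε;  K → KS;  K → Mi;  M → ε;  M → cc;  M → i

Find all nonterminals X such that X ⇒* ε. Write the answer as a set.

Directly nullable (have an ε-rule): {K, M}.
Not nullable: S — each has a terminal in every rule's right-hand side or depends on a non-nullable symbol.

{K, M}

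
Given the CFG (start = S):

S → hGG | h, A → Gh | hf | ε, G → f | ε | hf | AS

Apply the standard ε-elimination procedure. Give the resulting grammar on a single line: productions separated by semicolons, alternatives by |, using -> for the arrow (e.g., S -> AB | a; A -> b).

S -> h | hG | hGG; A -> h | Gh | hf; G -> S | f | AS | hf

Nullable set: {A, G}.
S -> hGG: G, G nullable, giving h | hG | hGG.
Drop A -> ε.
A -> Gh: G nullable, giving Gh | h.
Drop G -> ε.
G -> AS: A nullable, giving AS | S.
Unchanged (no nullable symbols): S -> h; A -> hf; G -> f; G -> hf.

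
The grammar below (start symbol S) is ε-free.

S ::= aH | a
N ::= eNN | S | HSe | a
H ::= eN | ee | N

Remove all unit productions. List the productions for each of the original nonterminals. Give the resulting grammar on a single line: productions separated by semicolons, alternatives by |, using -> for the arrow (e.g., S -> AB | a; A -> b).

Unit productions: H->N, N->S.
Unit pairs (A ⇒* B via units): (H,N), (H,S), (N,S).
S: inherits non-unit rules of {S} → a | aH.
H: inherits non-unit rules of {H, N, S} → HSe | a | aH | eN | eNN | ee.
N: inherits non-unit rules of {N, S} → HSe | a | aH | eNN.

S -> a | aH; H -> a | aH | eN | ee | HSe | eNN; N -> a | aH | HSe | eNN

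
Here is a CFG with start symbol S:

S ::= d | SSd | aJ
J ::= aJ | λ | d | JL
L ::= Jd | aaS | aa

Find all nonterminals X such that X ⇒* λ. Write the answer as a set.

Directly nullable (have an ε-rule): {J}.
Not nullable: L, S — each has a terminal in every rule's right-hand side or depends on a non-nullable symbol.

{J}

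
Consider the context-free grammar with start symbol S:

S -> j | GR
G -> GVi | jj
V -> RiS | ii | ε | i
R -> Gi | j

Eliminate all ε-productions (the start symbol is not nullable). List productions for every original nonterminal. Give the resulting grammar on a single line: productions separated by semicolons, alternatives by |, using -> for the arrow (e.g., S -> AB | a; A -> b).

Nullable set: {V}.
G -> GVi: V nullable, giving GVi | Gi.
Drop V -> ε.
Unchanged (no nullable symbols): S -> GR; S -> j; G -> jj; R -> Gi; R -> j; V -> RiS; V -> i; V -> ii.

S -> j | GR; G -> Gi | jj | GVi; R -> j | Gi; V -> i | ii | RiS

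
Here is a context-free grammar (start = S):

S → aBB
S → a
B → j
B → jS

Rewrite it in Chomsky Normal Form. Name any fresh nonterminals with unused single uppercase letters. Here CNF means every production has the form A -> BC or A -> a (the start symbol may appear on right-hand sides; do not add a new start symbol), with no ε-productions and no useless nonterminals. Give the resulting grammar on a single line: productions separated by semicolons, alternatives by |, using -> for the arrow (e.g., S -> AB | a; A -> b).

S -> a | CD; A -> j; B -> j | AS; C -> a; D -> BB

No ε-productions.
No unit productions to eliminate.
TERM: introduce C -> a, A -> j and substitute in every rule of length ≥2.
BIN: S -> CBB becomes S -> CD, D -> BB.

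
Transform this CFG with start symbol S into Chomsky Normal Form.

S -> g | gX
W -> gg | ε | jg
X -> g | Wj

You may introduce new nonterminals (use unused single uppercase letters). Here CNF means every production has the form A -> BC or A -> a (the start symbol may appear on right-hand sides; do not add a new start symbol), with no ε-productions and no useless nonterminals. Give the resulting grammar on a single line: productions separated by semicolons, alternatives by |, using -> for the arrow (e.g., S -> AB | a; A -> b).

S -> g | AX; A -> g; B -> j; W -> AA | BA; X -> g | j | WB

Nullable: {W}; after ε-elimination: S -> g | gX; W -> gg | jg; X -> g | j | Wj.
No unit productions to eliminate.
TERM: introduce A -> g, B -> j and substitute in every rule of length ≥2.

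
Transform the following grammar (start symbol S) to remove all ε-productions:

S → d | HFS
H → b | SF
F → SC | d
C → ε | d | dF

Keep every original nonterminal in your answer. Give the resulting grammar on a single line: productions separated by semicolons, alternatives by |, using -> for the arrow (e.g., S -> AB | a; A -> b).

Nullable set: {C}.
Drop C -> ε.
F -> SC: C nullable, giving S | SC.
Unchanged (no nullable symbols): S -> HFS; S -> d; C -> d; C -> dF; F -> d; H -> SF; H -> b.

S -> d | HFS; C -> d | dF; F -> S | d | SC; H -> b | SF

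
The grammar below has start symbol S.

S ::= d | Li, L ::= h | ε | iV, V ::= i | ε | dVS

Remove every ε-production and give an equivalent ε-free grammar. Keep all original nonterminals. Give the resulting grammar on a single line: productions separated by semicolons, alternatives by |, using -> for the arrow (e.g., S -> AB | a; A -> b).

Nullable set: {L, V}.
S -> Li: L nullable, giving Li | i.
Drop L -> ε.
L -> iV: V nullable, giving i | iV.
Drop V -> ε.
V -> dVS: V nullable, giving dS | dVS.
Unchanged (no nullable symbols): S -> d; L -> h; V -> i.

S -> d | i | Li; L -> h | i | iV; V -> i | dS | dVS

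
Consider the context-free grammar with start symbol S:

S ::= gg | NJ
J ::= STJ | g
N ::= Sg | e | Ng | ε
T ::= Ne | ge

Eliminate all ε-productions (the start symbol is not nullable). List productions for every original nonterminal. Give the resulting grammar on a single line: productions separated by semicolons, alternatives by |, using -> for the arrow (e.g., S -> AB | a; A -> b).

S -> J | NJ | gg; J -> g | STJ; N -> e | g | Ng | Sg; T -> e | Ne | ge

Nullable set: {N}.
S -> NJ: N nullable, giving J | NJ.
Drop N -> ε.
N -> Ng: N nullable, giving Ng | g.
T -> Ne: N nullable, giving Ne | e.
Unchanged (no nullable symbols): S -> gg; J -> STJ; J -> g; N -> Sg; N -> e; T -> ge.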